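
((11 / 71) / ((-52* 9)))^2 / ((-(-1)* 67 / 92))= 2783 / 18493674732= 0.00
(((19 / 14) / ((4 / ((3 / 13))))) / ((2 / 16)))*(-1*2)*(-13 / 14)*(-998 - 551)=-88293 / 49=-1801.90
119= 119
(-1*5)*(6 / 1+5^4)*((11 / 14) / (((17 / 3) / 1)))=-104115 / 238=-437.46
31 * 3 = 93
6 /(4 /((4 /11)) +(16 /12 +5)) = 9 /26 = 0.35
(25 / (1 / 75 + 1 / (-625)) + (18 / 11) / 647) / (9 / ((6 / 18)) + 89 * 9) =10109387 / 3928584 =2.57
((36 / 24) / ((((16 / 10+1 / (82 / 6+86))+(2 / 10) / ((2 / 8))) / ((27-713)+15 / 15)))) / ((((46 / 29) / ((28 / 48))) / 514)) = -2322913775 / 28824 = -80589.57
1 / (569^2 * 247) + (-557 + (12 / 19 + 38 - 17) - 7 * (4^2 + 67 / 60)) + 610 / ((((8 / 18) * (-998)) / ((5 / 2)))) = -3153844753585199 / 4788541743960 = -658.62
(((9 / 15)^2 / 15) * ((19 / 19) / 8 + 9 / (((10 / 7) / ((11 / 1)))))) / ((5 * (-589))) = -8331 / 14725000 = -0.00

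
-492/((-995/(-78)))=-38.57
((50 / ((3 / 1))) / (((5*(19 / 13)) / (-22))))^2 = 8179600 / 3249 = 2517.57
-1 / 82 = -0.01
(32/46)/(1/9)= 144/23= 6.26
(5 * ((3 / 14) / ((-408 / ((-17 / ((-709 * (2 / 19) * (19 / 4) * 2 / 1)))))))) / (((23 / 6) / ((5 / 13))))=-0.00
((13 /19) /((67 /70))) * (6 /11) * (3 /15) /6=182 /14003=0.01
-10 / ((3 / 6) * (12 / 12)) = -20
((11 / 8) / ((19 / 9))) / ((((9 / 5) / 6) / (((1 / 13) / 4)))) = 165 / 3952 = 0.04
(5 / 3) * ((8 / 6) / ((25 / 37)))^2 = 21904 / 3375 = 6.49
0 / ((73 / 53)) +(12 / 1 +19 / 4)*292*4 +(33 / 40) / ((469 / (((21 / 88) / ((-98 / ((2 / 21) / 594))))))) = 28486673994239 / 1456076160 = 19564.00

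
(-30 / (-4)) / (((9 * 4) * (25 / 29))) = 29 / 120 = 0.24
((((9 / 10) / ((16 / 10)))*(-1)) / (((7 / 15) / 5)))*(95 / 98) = -64125 / 10976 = -5.84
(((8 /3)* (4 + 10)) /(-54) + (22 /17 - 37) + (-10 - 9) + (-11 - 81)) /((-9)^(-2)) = -202966 /17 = -11939.18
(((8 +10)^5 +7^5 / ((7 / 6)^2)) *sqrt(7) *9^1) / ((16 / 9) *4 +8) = 38513799 *sqrt(7) / 34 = 2996998.06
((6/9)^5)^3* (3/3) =32768/14348907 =0.00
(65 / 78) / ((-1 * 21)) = -5 / 126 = -0.04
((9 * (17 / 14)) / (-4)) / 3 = -51 / 56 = -0.91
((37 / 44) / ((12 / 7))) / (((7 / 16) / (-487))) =-546.03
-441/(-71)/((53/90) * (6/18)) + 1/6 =718183/22578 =31.81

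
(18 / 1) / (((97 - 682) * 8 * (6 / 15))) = -0.01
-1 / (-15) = 0.07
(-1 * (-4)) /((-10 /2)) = -4 /5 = -0.80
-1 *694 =-694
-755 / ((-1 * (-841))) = -755 / 841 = -0.90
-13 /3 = -4.33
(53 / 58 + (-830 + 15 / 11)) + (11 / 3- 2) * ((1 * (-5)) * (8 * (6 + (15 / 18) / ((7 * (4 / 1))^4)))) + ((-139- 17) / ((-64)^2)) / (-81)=-25998402887741 / 21176128512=-1227.72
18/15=6/5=1.20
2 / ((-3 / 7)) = -14 / 3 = -4.67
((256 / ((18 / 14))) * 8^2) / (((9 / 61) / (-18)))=-13991936 / 9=-1554659.56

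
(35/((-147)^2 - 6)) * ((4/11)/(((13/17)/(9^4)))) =5205060/1029743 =5.05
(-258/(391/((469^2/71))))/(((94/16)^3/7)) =-203391777792/2882230303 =-70.57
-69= -69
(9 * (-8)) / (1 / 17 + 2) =-1224 / 35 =-34.97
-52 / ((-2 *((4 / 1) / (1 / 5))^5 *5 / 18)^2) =-1053 / 64000000000000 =-0.00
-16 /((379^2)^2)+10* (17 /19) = 3507565269466 /392022000739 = 8.95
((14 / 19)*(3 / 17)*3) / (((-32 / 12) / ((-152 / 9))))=42 / 17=2.47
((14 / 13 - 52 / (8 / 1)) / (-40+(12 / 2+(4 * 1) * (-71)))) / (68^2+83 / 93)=0.00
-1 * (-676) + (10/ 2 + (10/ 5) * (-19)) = 643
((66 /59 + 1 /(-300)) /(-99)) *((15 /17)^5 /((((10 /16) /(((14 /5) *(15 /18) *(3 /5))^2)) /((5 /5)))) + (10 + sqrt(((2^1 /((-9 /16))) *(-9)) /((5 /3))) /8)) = -2975501707 /22618322010-19741 *sqrt(30) /17523000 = -0.14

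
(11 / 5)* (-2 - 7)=-99 / 5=-19.80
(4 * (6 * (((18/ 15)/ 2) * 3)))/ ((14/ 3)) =324/ 35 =9.26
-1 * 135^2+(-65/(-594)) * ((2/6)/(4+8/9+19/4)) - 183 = -632369894/34353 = -18408.00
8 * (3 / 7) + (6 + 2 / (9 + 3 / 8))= 5062 / 525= 9.64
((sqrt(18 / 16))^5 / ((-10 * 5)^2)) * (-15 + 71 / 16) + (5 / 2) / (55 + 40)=1 / 38-41067 * sqrt(2) / 10240000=0.02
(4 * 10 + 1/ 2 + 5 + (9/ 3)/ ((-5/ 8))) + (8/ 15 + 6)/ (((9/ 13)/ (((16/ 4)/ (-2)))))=5893/ 270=21.83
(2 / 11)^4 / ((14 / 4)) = 32 / 102487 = 0.00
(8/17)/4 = 2/17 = 0.12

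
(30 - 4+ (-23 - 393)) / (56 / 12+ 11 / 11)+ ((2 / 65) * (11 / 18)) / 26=-17795513 / 258570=-68.82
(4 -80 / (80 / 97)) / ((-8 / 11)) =1023 / 8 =127.88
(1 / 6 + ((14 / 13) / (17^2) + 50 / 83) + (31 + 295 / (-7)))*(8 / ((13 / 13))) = -543262348 / 6548451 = -82.96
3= 3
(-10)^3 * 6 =-6000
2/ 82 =1/ 41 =0.02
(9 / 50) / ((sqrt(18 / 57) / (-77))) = -231 * sqrt(114) / 100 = -24.66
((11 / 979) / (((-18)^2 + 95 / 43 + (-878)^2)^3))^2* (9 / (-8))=-6321363049 / 9364289792106333704892296642694368131521868905672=-0.00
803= 803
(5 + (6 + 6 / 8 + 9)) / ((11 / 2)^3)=166 / 1331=0.12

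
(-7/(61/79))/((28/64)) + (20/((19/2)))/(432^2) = -560244943/27037152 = -20.72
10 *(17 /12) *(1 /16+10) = 13685 /96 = 142.55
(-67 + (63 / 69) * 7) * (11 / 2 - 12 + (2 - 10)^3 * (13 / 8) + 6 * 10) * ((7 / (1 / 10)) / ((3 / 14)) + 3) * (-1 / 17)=-914997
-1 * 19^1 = -19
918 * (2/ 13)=1836/ 13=141.23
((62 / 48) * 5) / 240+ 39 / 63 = 5209 / 8064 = 0.65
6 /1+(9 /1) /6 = 15 /2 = 7.50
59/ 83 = 0.71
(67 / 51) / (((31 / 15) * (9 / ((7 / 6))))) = 2345 / 28458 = 0.08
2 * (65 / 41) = 130 / 41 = 3.17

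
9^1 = 9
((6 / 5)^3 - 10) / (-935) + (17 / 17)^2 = 10719 / 10625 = 1.01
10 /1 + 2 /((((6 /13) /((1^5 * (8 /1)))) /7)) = 758 /3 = 252.67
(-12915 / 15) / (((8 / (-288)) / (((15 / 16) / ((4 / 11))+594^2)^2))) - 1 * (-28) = 3951461323123300861 / 1024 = 3858848948362598.50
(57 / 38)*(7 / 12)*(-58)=-203 / 4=-50.75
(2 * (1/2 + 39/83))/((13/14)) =2254/1079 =2.09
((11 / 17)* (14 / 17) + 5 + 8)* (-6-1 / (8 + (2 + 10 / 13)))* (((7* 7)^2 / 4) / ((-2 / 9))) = 10298488221 / 46240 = 222718.17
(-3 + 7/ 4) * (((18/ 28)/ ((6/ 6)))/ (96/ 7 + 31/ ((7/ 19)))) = -9/ 1096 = -0.01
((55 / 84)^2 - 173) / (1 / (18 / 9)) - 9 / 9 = -1221191 / 3528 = -346.14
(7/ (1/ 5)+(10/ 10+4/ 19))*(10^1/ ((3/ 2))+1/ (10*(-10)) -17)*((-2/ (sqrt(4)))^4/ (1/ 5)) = -533716/ 285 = -1872.69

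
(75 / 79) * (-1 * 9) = -675 / 79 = -8.54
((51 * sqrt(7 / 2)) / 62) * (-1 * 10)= -15.39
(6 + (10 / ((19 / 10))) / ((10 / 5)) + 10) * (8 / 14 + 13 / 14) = 531 / 19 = 27.95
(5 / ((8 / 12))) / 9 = 5 / 6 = 0.83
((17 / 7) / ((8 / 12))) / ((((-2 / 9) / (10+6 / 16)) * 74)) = -38097 / 16576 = -2.30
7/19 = 0.37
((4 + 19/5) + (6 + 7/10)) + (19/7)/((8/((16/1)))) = 279/14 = 19.93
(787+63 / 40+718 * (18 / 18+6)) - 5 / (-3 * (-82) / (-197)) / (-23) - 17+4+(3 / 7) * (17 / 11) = 50555233739 / 8713320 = 5802.06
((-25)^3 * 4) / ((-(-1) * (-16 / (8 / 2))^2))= -15625 / 4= -3906.25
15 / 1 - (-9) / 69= 348 / 23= 15.13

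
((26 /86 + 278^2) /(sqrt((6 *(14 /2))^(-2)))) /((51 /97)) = 4512939550 /731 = 6173651.92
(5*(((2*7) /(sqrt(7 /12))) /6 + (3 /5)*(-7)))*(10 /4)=-105 /2 + 25*sqrt(21) /3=-14.31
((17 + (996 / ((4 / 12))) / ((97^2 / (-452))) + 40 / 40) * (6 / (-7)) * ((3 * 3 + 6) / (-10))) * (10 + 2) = -127571112 / 65863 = -1936.92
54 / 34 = 27 / 17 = 1.59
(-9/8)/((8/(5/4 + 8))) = -333/256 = -1.30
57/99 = 19/33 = 0.58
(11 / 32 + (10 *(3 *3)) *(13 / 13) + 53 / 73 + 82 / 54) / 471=5839729 / 29706912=0.20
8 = 8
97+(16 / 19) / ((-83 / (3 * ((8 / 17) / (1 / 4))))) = 2598937 / 26809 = 96.94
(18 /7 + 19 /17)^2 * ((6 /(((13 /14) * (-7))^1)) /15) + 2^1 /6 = -1392187 /2761395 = -0.50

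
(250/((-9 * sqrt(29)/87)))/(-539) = 250 * sqrt(29)/1617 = 0.83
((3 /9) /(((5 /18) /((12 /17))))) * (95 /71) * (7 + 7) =19152 /1207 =15.87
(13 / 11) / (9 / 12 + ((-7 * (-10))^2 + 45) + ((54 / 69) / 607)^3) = 141498854779412 / 592153659329337061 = 0.00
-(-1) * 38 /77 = 38 /77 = 0.49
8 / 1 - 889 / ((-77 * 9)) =919 / 99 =9.28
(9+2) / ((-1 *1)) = -11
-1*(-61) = 61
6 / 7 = 0.86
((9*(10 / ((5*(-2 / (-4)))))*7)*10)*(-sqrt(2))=-2520*sqrt(2)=-3563.82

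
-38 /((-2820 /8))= 76 /705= 0.11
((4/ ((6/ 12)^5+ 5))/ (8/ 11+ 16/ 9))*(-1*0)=0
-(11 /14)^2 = -121 /196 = -0.62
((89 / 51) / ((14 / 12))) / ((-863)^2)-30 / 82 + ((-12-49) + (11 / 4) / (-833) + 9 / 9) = -6142222198775 / 101744382628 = -60.37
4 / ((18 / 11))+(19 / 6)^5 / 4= 2552131 / 31104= 82.05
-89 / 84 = -1.06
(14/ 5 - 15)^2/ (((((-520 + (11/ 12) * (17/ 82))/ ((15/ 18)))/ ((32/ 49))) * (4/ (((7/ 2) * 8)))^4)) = -956862592/ 2557465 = -374.14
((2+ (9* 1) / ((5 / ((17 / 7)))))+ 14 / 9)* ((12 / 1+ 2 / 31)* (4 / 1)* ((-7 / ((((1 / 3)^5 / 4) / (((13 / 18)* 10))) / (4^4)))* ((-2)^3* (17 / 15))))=6762890461184 / 155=43631551362.48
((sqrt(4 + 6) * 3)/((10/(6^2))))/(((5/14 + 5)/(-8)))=-2016 * sqrt(10)/125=-51.00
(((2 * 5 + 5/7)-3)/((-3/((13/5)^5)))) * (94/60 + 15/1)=-79085409/15625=-5061.47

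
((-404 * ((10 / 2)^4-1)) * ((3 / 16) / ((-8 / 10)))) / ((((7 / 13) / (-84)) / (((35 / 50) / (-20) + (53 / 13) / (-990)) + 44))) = -44571876609 / 110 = -405198878.26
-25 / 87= -0.29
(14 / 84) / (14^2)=0.00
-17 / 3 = -5.67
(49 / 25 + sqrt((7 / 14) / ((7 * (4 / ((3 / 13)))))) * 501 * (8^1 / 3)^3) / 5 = 49 / 125 + 21376 * sqrt(546) / 4095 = 122.37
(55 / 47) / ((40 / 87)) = 957 / 376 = 2.55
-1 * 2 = -2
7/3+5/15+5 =23/3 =7.67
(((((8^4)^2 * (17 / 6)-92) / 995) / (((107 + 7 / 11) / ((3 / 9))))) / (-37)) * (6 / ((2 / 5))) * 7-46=-3045930479 / 6538344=-465.86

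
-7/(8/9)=-63/8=-7.88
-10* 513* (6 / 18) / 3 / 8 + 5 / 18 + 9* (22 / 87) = -71719 / 1044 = -68.70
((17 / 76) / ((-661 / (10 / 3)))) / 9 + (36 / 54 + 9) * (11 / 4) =36056719 / 1356372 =26.58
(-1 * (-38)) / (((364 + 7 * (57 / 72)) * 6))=152 / 8869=0.02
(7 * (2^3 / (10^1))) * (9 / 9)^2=28 / 5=5.60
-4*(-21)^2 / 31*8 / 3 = -4704 / 31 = -151.74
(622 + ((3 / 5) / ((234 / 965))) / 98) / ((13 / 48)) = 2296.71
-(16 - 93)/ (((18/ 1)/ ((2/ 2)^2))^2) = 77/ 324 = 0.24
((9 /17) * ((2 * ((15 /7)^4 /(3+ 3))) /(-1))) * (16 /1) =-2430000 /40817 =-59.53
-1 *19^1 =-19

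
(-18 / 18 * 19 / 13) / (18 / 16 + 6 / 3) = -152 / 325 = -0.47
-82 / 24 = -41 / 12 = -3.42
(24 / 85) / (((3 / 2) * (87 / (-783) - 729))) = -72 / 278885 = -0.00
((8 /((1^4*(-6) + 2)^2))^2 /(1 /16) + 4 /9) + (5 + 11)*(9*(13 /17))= 17528 /153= 114.56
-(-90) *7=630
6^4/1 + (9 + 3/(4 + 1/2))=3917/3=1305.67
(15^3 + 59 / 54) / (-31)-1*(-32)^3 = 54671323 / 1674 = 32659.09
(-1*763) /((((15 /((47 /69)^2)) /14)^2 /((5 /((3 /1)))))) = -238.47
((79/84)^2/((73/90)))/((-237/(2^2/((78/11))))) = -0.00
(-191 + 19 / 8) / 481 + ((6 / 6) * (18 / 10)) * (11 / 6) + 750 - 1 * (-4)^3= 15717307 / 19240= 816.91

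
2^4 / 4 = 4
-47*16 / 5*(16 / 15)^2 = -192512 / 1125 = -171.12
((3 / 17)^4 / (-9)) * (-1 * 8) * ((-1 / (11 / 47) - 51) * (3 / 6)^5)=-1368 / 918731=-0.00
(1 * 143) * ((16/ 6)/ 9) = 1144/ 27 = 42.37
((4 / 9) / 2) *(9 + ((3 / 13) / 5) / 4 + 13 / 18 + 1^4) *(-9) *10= -214.68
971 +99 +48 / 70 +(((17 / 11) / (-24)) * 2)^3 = 86188828877 / 80498880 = 1070.68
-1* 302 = -302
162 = 162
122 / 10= 61 / 5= 12.20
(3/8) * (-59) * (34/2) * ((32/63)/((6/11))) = -22066/63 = -350.25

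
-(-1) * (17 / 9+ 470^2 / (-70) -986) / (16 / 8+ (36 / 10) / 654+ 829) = -142140905 / 28532574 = -4.98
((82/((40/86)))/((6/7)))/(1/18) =37023/10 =3702.30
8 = 8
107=107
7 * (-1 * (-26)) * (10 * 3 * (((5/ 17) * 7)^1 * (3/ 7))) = 4817.65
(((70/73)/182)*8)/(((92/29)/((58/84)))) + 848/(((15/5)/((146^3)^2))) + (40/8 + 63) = 418296105070913384291/152789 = 2737737043052270.68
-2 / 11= -0.18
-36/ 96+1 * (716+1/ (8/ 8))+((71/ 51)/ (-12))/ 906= 198674213/ 277236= 716.62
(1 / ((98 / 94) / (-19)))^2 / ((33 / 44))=3189796 / 7203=442.84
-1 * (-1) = 1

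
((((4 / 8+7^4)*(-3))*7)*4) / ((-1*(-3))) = -67242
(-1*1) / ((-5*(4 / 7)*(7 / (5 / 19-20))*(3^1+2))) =-15 / 76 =-0.20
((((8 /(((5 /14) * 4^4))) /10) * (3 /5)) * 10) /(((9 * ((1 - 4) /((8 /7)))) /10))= -1 /45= -0.02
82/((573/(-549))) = -15006/191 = -78.57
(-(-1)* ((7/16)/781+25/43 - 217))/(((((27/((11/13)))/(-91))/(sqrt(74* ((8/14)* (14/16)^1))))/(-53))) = -43142653225* sqrt(37)/1318896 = -198974.38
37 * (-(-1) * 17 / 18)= 629 / 18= 34.94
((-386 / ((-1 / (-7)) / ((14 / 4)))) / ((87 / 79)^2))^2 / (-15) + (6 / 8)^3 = -222943632015104011 / 54998170560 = -4053655.42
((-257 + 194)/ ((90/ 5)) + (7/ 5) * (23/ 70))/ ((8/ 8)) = -76/ 25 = -3.04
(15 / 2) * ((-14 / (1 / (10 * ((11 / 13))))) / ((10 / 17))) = -19635 / 13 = -1510.38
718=718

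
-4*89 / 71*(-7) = 35.10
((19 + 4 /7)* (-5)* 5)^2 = 11730625 /49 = 239400.51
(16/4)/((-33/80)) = -320/33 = -9.70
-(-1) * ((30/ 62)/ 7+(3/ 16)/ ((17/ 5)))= 0.12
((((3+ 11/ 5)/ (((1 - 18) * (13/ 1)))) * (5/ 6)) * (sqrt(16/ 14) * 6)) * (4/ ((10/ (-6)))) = 0.30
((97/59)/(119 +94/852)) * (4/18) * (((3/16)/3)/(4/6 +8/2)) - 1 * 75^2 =-943021478113/167648264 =-5625.00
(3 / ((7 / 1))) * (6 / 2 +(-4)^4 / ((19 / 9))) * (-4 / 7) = -28332 / 931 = -30.43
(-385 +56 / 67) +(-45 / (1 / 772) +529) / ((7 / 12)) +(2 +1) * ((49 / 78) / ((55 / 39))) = -59030.26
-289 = -289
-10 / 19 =-0.53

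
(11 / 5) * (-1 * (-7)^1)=77 / 5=15.40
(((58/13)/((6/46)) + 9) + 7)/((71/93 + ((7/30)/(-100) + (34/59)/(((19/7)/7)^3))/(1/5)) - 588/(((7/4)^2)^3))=11795309787707600/6978436258097499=1.69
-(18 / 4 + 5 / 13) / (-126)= 127 / 3276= 0.04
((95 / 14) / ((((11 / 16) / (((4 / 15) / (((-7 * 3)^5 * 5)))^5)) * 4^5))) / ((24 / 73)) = -1387 / 124574932597148986845619089383068911392578125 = -0.00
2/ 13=0.15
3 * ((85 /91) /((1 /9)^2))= 226.98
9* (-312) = -2808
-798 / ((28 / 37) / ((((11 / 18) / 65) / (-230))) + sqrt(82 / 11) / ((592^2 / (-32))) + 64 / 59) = 373165110206631773184 / 8656653067408042634101 - 167325849768 * sqrt(902) / 8656653067408042634101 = 0.04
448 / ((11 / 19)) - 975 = -2213 / 11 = -201.18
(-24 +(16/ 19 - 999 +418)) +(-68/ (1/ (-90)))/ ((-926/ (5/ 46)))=-122385221/ 202331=-604.88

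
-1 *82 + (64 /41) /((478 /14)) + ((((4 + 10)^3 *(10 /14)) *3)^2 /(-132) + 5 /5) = -28241604781 /107789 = -262008.23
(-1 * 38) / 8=-19 / 4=-4.75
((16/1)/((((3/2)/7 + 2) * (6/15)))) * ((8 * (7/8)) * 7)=27440/31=885.16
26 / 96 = 13 / 48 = 0.27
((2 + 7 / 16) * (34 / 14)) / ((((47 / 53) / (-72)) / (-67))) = 21188817 / 658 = 32201.85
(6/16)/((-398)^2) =0.00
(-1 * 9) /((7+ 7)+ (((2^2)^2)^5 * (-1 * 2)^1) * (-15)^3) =-9 /7077888014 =-0.00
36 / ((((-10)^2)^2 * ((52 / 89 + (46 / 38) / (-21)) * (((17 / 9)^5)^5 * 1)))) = 229439478968328395518382810151 / 269791258095818682221372246006892392500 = 0.00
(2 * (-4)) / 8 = -1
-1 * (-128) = 128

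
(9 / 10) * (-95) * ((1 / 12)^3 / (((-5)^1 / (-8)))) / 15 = -19 / 3600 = -0.01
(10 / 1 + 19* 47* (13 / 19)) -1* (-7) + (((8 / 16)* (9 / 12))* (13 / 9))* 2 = 7549 / 12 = 629.08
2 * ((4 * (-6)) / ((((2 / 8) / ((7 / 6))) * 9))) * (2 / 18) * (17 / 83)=-3808 / 6723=-0.57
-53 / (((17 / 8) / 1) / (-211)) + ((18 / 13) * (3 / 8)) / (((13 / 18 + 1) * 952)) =4038047347 / 767312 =5262.59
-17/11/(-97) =0.02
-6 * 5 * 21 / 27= -70 / 3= -23.33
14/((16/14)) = 49/4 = 12.25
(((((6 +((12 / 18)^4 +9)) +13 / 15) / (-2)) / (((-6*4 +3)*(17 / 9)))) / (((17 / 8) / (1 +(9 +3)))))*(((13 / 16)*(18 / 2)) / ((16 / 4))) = 549757 / 242760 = 2.26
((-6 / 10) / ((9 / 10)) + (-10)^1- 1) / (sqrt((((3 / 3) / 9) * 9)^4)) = -35 / 3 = -11.67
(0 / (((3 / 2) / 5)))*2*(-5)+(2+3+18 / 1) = 23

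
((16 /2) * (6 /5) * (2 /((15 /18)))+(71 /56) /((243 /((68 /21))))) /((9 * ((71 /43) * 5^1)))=1770772981 /5706429750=0.31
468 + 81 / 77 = 469.05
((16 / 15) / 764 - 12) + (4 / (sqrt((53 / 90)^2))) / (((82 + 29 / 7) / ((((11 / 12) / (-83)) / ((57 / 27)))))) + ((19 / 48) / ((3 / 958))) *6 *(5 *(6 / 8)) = 2832.06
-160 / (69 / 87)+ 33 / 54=-83267 / 414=-201.13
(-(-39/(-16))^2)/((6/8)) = -507/64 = -7.92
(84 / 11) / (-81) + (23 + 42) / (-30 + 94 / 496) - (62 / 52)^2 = -5486467225 / 1484307396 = -3.70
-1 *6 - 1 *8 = -14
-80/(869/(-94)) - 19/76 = 29211/3476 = 8.40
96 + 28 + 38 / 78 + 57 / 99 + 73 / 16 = 296583 / 2288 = 129.63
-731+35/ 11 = -8006/ 11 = -727.82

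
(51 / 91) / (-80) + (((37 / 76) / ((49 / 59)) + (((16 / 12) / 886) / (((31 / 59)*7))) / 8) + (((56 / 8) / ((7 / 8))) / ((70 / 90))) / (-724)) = 4079667541723 / 7220184076560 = 0.57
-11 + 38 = 27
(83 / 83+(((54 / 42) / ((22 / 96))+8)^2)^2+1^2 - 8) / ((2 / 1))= 603030379085 / 35153041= 17154.43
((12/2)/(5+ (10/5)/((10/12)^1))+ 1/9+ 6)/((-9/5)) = -11525/2997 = -3.85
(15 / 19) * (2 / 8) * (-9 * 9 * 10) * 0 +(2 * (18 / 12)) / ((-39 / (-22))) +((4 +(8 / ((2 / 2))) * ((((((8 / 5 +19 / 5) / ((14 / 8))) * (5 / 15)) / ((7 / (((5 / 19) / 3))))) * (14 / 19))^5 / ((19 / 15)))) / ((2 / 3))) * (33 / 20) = 2950482634730103579271 / 254520731569307675290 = 11.59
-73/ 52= -1.40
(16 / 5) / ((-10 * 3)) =-8 / 75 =-0.11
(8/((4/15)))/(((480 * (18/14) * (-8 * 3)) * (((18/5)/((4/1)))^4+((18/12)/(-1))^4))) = -4375/12352176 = -0.00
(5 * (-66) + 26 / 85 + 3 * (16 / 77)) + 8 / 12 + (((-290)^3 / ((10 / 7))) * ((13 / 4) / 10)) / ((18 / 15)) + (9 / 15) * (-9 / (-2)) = -121058247391 / 26180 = -4624073.62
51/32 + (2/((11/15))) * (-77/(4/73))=-122589/32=-3830.91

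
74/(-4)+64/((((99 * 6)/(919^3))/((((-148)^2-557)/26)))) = 530192234416279/7722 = 68659963016.87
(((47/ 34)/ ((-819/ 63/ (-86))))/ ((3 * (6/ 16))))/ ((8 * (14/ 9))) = 2021/ 3094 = 0.65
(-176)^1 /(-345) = 176 /345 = 0.51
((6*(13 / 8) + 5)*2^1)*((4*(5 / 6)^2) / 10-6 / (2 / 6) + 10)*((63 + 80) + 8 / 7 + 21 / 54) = -149348411 / 4536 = -32925.13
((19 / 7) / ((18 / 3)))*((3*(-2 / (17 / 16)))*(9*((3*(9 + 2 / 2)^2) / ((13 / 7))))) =-820800 / 221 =-3714.03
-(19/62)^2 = -361/3844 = -0.09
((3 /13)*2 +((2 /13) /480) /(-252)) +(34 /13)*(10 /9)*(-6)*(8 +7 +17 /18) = -218216321 /786240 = -277.54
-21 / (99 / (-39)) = 91 / 11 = 8.27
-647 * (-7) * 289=1308881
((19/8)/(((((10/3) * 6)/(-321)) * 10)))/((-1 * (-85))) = -6099/136000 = -0.04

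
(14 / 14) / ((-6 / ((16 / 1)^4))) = -32768 / 3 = -10922.67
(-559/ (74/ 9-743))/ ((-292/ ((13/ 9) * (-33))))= 239811/ 1930996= 0.12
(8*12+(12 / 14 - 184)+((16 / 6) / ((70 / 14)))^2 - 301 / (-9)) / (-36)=84127 / 56700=1.48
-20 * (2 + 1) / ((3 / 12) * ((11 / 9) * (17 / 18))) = -207.91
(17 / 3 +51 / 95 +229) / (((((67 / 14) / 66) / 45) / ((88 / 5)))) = 16351761888 / 6365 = 2569012.08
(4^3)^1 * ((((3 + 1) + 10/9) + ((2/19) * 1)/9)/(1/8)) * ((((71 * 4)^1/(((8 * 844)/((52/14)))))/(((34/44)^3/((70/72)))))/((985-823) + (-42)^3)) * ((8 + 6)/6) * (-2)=3214183132160/58970532786651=0.05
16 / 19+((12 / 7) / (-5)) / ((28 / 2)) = 3806 / 4655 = 0.82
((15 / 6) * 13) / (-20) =-13 / 8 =-1.62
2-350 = -348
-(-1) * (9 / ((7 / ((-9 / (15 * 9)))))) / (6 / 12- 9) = 6 / 595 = 0.01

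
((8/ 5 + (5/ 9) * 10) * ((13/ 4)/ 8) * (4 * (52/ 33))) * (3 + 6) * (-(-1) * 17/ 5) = 560.67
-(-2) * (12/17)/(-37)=-24/629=-0.04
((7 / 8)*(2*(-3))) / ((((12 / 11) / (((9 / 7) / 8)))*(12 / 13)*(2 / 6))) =-1287 / 512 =-2.51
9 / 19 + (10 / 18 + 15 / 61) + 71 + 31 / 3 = 861689 / 10431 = 82.61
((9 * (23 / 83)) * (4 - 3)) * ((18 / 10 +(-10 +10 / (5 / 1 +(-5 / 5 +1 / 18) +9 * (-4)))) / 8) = -8811 / 3320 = -2.65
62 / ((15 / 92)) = 5704 / 15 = 380.27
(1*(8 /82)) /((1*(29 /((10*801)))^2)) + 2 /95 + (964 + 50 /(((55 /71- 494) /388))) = 959864985538898 /114711563205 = 8367.64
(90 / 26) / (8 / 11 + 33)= 495 / 4823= 0.10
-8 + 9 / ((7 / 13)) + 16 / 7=11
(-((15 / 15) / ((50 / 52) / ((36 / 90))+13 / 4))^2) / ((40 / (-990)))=1859 / 2401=0.77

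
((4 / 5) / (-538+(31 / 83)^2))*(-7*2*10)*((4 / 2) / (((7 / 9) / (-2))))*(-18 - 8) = 34389888 / 1235107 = 27.84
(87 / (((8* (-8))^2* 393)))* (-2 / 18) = -29 / 4829184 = -0.00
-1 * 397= -397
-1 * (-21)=21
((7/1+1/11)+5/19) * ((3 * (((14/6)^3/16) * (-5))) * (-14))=18451685/15048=1226.19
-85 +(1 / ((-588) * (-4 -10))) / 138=-96561359 / 1136016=-85.00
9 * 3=27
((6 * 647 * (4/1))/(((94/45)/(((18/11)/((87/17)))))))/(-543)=-11878920/2713733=-4.38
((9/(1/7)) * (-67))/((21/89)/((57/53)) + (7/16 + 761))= -114203376/20607389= -5.54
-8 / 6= -4 / 3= -1.33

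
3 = 3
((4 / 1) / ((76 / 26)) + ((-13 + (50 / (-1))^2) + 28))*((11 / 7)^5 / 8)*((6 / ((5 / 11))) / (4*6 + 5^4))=23100028083 / 376812940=61.30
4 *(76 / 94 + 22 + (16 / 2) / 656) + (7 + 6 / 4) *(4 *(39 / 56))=6202857 / 53956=114.96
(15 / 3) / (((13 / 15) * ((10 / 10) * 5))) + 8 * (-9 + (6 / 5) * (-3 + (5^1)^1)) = -3357 / 65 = -51.65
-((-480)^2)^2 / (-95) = 10616832000 / 19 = 558780631.58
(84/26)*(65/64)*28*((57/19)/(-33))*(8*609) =-447615/11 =-40692.27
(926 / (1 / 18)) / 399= 5556 / 133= 41.77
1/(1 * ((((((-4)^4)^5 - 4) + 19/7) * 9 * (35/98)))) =98/346346162749035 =0.00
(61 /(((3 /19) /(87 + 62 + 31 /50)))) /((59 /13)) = 112716227 /8850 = 12736.30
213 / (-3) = -71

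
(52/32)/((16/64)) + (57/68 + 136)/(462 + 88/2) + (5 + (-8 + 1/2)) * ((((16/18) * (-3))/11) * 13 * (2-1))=1512151/103224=14.65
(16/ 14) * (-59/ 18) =-236/ 63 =-3.75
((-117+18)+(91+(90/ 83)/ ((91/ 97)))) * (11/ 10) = -284317/ 37765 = -7.53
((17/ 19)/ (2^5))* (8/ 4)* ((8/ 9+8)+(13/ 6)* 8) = 1003/ 684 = 1.47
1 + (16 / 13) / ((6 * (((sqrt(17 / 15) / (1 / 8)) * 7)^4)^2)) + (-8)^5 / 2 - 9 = -215171730310751198363157 / 13126630692456759296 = -16392.00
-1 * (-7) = 7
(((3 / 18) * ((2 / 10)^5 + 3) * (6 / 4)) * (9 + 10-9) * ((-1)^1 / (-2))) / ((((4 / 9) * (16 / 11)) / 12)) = 87021 / 1250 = 69.62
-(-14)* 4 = 56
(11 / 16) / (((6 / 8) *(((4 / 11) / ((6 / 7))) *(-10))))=-121 / 560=-0.22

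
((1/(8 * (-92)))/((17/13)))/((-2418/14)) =7/1163616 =0.00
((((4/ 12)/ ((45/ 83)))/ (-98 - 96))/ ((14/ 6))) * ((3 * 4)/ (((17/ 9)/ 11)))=-5478/ 57715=-0.09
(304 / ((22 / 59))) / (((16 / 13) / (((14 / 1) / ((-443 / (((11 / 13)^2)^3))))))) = -1263767197 / 164482799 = -7.68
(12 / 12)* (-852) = -852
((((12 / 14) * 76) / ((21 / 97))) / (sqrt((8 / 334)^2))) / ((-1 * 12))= -307781 / 294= -1046.87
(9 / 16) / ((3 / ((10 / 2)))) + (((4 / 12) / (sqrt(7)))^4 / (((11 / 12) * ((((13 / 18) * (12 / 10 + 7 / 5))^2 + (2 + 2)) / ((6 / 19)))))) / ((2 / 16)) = 9365445615 / 9988825616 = 0.94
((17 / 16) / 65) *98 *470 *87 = 3406137 / 52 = 65502.63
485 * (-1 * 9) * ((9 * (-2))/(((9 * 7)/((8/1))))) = 69840/7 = 9977.14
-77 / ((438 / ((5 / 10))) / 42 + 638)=-539 / 4612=-0.12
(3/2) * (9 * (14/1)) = 189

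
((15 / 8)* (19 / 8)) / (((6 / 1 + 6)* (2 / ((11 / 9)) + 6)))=1045 / 21504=0.05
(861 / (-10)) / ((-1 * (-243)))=-287 / 810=-0.35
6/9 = 2/3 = 0.67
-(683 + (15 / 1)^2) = -908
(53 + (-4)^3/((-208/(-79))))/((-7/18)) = -6714/91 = -73.78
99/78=33/26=1.27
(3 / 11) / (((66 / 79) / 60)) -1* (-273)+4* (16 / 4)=37339 / 121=308.59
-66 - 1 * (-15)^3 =3309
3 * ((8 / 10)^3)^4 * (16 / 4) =0.82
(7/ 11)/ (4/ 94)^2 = 15463/ 44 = 351.43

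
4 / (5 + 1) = 2 / 3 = 0.67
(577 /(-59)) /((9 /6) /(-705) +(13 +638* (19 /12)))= -406785 /42558529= -0.01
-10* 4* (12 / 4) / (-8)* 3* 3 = 135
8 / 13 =0.62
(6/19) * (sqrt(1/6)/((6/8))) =4 * sqrt(6)/57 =0.17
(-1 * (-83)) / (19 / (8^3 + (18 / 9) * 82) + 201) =56108 / 135895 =0.41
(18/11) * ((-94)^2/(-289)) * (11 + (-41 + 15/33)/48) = -17766987/34969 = -508.08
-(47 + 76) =-123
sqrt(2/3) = sqrt(6)/3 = 0.82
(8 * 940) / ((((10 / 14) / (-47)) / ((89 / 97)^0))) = -494816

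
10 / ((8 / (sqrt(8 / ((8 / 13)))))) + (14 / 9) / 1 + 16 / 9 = 10 / 3 + 5* sqrt(13) / 4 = 7.84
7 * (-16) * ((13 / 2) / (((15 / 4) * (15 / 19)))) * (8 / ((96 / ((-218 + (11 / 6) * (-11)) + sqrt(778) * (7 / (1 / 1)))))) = 9882964 / 2025 - 96824 * sqrt(778) / 675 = 879.47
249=249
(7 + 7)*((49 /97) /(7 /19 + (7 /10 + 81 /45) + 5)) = 26068 /29003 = 0.90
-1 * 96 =-96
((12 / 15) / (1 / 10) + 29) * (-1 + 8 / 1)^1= 259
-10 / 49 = -0.20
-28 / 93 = -0.30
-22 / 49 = -0.45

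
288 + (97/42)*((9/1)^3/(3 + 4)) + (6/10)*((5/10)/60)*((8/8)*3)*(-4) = 647364/1225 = 528.46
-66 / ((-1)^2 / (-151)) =9966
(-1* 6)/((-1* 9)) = 2/3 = 0.67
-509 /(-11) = 509 /11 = 46.27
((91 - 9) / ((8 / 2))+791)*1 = 1623 / 2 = 811.50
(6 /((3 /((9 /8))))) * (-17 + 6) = -24.75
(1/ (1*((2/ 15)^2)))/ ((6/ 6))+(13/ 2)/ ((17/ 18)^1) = 4293/ 68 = 63.13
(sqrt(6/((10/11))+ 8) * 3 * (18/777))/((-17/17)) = -18 * sqrt(365)/1295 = -0.27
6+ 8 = 14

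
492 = 492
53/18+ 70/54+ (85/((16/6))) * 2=7343/108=67.99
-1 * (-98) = 98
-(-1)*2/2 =1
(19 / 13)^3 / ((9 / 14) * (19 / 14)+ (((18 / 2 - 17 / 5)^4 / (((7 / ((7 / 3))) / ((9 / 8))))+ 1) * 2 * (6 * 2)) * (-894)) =-840227500 / 2135375467367337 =-0.00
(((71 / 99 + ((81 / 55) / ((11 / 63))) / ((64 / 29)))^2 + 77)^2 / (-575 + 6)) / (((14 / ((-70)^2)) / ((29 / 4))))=-28519483823332475656675562843 / 671295422357363176243200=-42484.25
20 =20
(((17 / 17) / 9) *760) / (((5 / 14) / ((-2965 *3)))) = -6309520 / 3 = -2103173.33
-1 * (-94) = 94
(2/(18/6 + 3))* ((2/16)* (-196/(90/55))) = -539/108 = -4.99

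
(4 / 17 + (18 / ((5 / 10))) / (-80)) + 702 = 238607 / 340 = 701.79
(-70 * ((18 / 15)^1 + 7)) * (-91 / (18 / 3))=8705.67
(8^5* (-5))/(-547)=163840/547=299.52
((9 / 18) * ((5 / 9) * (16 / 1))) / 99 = 40 / 891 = 0.04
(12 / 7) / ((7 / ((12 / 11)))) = 144 / 539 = 0.27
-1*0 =0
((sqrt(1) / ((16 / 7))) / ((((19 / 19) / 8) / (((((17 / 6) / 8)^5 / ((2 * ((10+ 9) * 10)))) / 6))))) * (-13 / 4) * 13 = -1679690831 / 4647624376320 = -0.00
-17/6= -2.83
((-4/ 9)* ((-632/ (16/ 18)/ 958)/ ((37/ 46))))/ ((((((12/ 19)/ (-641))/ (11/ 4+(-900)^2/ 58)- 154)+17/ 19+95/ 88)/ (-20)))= 252429287535159680/ 4678957789352440887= 0.05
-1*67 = -67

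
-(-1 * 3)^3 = 27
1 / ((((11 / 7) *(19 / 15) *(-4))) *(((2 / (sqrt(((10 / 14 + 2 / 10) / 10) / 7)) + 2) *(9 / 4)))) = -70 / 24453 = -0.00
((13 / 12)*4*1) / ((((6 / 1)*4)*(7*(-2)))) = -13 / 1008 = -0.01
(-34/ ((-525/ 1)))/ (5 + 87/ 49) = 119/ 12450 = 0.01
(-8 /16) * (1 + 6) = -7 /2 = -3.50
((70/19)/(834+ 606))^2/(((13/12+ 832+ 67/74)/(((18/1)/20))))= 1813/256656097920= 0.00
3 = 3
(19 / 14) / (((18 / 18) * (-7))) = -19 / 98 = -0.19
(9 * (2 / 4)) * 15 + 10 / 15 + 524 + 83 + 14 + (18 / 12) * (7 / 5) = 10369 / 15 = 691.27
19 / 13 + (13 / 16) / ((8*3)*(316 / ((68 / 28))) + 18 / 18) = 1242061 / 849680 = 1.46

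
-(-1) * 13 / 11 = 13 / 11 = 1.18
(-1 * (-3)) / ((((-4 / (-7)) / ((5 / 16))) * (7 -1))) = 0.27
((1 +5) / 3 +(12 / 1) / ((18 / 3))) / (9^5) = 4 / 59049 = 0.00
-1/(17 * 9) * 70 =-0.46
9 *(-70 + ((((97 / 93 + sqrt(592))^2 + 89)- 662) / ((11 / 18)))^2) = 29121603840 *sqrt(37) / 3604711 + 7953630486138 / 111746041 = 120317.14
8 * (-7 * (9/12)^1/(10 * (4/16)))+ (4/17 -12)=-2428/85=-28.56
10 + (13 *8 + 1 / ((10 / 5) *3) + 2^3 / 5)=3473 / 30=115.77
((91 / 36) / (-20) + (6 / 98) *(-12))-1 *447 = -447.86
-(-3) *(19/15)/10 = 19/50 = 0.38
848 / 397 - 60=-57.86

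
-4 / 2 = -2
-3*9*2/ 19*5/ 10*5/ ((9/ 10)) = -150/ 19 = -7.89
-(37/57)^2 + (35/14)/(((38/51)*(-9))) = -10321/12996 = -0.79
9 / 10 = 0.90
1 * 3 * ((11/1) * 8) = 264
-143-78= -221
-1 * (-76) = 76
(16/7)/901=16/6307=0.00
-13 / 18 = -0.72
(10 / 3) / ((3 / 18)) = 20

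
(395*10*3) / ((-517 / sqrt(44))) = -23700*sqrt(11) / 517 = -152.04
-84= -84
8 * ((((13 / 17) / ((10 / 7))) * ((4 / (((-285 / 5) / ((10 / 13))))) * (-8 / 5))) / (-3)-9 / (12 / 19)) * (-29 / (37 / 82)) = 3944583596 / 537795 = 7334.73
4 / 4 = 1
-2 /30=-1 /15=-0.07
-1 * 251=-251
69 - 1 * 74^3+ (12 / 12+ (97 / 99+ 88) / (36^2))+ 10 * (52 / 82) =-2131264311247 / 5260464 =-405147.59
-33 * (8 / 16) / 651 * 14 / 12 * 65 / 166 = -715 / 61752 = -0.01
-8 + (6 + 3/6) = -3/2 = -1.50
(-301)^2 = 90601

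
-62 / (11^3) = -0.05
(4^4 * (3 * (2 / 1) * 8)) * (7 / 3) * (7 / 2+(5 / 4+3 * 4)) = 480256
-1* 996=-996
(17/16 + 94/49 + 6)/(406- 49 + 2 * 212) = 7041/612304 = 0.01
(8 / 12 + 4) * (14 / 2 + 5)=56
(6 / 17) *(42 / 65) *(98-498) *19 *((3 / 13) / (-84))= 13680 / 2873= 4.76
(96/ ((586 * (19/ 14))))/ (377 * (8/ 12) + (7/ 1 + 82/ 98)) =0.00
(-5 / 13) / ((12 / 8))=-10 / 39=-0.26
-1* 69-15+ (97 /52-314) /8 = -51175 /416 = -123.02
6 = 6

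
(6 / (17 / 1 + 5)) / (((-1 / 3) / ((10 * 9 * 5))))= -4050 / 11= -368.18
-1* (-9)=9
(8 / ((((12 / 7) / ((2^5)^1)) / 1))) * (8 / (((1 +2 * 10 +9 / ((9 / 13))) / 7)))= 12544 / 51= 245.96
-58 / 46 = -29 / 23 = -1.26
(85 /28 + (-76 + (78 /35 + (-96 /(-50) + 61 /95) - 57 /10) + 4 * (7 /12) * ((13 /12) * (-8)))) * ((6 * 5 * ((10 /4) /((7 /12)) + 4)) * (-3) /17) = 326634859 /79135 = 4127.57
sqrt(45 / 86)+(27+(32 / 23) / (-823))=27.72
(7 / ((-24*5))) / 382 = -7 / 45840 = -0.00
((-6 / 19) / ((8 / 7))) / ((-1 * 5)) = 21 / 380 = 0.06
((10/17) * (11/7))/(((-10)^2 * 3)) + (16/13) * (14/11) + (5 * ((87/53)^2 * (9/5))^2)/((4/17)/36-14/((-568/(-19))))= -253.15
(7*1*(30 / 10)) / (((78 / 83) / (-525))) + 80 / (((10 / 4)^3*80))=-11731.67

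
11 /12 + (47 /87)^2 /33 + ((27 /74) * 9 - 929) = -34186734317 /36966996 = -924.79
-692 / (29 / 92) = -2195.31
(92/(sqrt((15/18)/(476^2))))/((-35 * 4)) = -1564 * sqrt(30)/25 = -342.66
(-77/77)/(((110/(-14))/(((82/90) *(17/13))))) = 4879/32175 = 0.15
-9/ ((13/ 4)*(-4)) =9/ 13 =0.69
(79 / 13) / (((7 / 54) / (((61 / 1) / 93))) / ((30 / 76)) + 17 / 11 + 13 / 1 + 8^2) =7156215 / 93085109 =0.08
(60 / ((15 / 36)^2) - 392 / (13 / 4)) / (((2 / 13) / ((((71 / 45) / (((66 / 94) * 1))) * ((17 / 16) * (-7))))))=-181476071 / 7425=-24441.22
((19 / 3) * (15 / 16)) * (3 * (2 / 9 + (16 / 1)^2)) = 109535 / 24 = 4563.96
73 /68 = 1.07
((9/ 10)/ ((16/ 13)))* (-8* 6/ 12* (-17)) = 1989/ 40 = 49.72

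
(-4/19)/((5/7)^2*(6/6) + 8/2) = -196/4199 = -0.05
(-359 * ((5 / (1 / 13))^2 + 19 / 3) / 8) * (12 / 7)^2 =-558017.88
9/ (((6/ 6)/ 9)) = 81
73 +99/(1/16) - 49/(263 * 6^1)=1656.97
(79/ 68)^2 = 6241/ 4624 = 1.35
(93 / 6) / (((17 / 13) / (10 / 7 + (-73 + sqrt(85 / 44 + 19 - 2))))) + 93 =-179769 / 238 + 2821 * sqrt(187) / 748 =-703.76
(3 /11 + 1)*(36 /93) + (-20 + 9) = -3583 /341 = -10.51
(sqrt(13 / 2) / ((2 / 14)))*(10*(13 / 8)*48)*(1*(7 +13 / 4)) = 55965*sqrt(26) / 2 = 142683.31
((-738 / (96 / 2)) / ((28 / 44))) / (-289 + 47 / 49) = 9471 / 112912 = 0.08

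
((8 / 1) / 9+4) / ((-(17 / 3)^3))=-132 / 4913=-0.03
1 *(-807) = -807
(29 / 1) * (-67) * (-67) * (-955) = -124322855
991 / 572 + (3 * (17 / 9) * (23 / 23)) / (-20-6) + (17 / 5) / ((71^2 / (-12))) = 65157731 / 43251780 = 1.51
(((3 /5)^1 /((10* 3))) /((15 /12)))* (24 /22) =24 /1375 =0.02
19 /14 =1.36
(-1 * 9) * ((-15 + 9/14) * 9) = 16281/14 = 1162.93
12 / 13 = 0.92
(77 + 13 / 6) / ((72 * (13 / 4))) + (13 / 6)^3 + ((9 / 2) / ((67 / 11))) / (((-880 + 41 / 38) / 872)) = 252806449 / 25858248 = 9.78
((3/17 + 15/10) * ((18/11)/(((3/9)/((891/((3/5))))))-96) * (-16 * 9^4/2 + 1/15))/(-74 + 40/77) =8614967.18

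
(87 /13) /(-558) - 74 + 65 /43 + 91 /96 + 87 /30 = -571045577 /8317920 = -68.65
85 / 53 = 1.60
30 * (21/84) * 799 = 11985/2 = 5992.50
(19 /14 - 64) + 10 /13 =-11261 /182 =-61.87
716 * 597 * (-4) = -1709808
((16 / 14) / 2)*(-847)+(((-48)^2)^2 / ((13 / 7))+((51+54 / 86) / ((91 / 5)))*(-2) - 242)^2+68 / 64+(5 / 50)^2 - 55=296044496523361741829 / 36240400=8168908083888.75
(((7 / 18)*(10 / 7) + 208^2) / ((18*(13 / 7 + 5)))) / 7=389381 / 7776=50.07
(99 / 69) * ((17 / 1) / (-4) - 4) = -1089 / 92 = -11.84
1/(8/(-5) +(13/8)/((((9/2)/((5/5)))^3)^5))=-1029455660473245/1647129056490952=-0.63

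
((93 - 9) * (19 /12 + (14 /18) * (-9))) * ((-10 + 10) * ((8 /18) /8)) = 0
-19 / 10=-1.90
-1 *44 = -44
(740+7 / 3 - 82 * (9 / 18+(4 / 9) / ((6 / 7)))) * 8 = 142304 / 27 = 5270.52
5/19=0.26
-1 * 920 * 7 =-6440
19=19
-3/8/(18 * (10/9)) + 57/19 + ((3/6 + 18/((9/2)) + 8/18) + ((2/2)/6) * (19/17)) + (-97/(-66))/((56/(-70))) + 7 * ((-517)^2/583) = 45892196663/14271840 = 3215.58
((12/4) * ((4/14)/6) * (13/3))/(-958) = -13/20118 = -0.00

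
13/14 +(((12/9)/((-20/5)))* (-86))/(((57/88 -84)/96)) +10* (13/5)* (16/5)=5248699/102690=51.11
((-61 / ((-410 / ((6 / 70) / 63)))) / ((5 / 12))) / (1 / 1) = 0.00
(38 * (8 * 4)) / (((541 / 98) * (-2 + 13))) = 119168 / 5951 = 20.02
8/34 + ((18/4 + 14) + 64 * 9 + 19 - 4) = 20731/34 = 609.74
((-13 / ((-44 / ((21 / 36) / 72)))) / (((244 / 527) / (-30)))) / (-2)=0.08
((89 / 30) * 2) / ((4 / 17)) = 1513 / 60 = 25.22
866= 866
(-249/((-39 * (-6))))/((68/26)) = -83/204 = -0.41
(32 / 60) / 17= 8 / 255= 0.03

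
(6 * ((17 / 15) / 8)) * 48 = 204 / 5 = 40.80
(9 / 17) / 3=0.18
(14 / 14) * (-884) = -884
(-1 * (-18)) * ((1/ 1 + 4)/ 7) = 90/ 7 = 12.86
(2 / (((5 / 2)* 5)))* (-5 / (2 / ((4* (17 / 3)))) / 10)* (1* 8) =-544 / 75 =-7.25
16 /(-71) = -16 /71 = -0.23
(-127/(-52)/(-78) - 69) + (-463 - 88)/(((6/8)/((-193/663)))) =29959147/206856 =144.83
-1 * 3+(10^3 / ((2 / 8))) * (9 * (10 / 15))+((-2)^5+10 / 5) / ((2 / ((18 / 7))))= 23958.43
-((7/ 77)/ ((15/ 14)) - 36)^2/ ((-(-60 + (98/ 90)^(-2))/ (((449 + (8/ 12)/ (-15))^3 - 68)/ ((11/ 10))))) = -126415413631739478311464/ 70474304896875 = -1793780212.76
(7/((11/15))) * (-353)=-37065/11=-3369.55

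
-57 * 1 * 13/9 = -247/3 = -82.33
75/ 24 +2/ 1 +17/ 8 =29/ 4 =7.25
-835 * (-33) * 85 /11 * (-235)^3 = -2763314034375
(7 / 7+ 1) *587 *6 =7044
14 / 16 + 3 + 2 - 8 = -17 / 8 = -2.12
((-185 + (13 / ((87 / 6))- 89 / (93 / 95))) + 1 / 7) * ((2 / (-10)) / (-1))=-5189357 / 94395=-54.97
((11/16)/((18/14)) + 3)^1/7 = 509/1008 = 0.50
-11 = -11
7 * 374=2618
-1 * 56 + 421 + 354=719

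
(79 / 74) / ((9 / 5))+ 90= 60335 / 666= 90.59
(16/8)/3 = 2/3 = 0.67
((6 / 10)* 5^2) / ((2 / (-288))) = -2160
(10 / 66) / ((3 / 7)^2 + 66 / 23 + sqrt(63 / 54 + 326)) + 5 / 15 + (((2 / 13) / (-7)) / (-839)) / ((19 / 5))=6350645 *sqrt(11778) / 79933271253 + 38483259687876901 / 115953681211010643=0.34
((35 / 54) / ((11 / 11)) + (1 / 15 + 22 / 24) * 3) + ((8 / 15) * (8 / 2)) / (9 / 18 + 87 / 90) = 30013 / 5940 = 5.05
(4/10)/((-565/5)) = -2/565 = -0.00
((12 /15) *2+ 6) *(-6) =-228 /5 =-45.60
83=83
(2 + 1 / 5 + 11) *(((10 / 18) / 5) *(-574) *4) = -50512 / 15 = -3367.47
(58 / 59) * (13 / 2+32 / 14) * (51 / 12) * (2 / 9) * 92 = 750.44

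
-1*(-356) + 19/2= 731/2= 365.50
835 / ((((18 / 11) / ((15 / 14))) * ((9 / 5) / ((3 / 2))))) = 229625 / 504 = 455.61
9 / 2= 4.50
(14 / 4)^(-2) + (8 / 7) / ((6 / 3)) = 32 / 49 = 0.65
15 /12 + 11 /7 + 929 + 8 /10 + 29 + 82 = 1043.62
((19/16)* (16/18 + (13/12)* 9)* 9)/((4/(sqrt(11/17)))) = 7277* sqrt(187)/4352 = 22.87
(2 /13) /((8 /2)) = 1 /26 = 0.04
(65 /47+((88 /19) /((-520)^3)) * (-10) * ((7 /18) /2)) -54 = -2973036639581 /56503324800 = -52.62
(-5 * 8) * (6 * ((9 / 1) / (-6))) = 360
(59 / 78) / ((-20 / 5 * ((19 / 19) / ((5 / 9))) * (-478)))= 295 / 1342224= 0.00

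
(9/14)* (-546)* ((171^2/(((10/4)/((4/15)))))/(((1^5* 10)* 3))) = -4561596/125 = -36492.77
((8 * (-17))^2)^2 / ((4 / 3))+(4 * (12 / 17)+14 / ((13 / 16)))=56703413584 / 221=256576532.05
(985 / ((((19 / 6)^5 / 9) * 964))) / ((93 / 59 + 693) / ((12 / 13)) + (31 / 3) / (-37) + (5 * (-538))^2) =28215646110 / 7070493838649851711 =0.00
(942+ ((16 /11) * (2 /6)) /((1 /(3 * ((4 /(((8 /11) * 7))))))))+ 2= 6616 /7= 945.14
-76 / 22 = -38 / 11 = -3.45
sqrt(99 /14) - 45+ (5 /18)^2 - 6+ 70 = 3*sqrt(154) /14+ 6181 /324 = 21.74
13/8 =1.62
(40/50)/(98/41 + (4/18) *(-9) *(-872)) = 82/179005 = 0.00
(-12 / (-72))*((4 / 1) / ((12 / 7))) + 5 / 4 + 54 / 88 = 223 / 99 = 2.25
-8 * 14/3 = -112/3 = -37.33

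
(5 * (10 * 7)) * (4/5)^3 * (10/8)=224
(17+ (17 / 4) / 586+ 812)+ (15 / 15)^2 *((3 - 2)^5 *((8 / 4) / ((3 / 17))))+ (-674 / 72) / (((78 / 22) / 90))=55097555 / 91416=602.71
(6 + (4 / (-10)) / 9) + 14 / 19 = 5722 / 855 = 6.69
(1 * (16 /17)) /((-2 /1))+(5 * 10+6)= 944 /17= 55.53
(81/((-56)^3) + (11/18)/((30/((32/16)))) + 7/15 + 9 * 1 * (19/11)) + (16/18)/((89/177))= 17.82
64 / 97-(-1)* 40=3944 / 97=40.66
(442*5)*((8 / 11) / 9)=17680 / 99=178.59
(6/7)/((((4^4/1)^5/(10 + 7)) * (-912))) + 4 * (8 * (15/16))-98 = -79551865292849169/1169880371953664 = -68.00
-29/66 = -0.44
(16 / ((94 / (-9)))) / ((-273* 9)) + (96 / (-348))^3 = -6374360 / 312935259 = -0.02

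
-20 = -20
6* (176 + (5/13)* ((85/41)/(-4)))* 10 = 5622105/533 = 10548.04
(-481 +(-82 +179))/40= -9.60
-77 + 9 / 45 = -384 / 5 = -76.80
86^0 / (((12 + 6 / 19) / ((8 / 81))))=76 / 9477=0.01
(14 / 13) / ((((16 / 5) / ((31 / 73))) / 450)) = 244125 / 3796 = 64.31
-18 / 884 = -0.02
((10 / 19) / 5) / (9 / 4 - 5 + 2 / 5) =-40 / 893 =-0.04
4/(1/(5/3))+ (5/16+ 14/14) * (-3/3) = 257/48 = 5.35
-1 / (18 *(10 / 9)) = -1 / 20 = -0.05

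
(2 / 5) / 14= 1 / 35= 0.03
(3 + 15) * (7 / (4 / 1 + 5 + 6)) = 42 / 5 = 8.40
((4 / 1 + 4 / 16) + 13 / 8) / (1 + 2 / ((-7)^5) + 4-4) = 789929 / 134440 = 5.88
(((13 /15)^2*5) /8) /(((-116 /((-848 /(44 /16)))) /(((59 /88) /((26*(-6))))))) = -40651 /7579440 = -0.01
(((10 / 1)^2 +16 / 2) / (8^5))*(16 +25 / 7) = 3699 / 57344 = 0.06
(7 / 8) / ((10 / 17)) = 119 / 80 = 1.49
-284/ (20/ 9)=-639/ 5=-127.80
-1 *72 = -72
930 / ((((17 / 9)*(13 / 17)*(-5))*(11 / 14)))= -23436 / 143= -163.89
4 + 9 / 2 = 17 / 2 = 8.50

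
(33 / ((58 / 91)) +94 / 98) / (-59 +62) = 149873 / 8526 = 17.58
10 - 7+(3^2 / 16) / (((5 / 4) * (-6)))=117 / 40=2.92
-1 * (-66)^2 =-4356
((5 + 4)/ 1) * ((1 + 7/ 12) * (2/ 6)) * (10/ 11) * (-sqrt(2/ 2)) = -4.32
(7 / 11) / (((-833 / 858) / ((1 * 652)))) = -427.36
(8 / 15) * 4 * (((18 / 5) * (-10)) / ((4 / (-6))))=576 / 5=115.20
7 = 7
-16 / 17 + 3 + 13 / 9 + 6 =1454 / 153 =9.50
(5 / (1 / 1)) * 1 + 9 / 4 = 29 / 4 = 7.25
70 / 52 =35 / 26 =1.35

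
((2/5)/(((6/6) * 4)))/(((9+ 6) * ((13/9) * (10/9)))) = 27/6500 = 0.00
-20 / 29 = -0.69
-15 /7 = -2.14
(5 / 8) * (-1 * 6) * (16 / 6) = -10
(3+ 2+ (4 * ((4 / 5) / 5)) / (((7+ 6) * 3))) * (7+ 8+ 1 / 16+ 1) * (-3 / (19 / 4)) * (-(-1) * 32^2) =-321788672 / 6175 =-52111.53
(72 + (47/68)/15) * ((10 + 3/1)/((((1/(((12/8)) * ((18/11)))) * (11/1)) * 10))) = 8597979/411400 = 20.90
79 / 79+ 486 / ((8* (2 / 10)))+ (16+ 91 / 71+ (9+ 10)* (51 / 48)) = 388761 / 1136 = 342.22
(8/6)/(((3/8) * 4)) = 8/9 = 0.89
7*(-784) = -5488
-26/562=-13/281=-0.05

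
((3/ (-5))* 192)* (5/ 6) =-96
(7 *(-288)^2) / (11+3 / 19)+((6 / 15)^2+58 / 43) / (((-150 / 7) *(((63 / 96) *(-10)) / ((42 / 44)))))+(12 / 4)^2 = 12231627203923 / 235021875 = 52044.63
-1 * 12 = -12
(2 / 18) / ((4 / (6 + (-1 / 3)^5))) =1457 / 8748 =0.17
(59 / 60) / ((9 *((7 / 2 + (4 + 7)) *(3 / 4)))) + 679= 7974973 / 11745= 679.01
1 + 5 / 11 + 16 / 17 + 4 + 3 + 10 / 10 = 1944 / 187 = 10.40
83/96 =0.86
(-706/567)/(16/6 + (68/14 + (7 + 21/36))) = -0.08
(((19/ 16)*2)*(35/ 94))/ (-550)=-133/ 82720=-0.00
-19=-19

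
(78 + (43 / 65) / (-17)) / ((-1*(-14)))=86147 / 15470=5.57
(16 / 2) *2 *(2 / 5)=32 / 5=6.40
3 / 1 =3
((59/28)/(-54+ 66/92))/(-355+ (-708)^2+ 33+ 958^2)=-1357/48681477684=-0.00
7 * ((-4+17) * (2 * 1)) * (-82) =-14924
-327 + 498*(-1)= -825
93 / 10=9.30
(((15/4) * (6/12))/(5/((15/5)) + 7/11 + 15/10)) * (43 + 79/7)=47025/1757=26.76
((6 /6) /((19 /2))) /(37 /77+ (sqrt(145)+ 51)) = 610456 /282218229 - 11858 * sqrt(145) /282218229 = 0.00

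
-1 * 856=-856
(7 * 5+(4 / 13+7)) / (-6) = -275 / 39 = -7.05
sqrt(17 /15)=sqrt(255) /15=1.06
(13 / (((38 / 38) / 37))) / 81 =481 / 81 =5.94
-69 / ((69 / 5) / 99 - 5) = 11385 / 802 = 14.20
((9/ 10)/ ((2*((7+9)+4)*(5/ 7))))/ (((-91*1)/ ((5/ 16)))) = -0.00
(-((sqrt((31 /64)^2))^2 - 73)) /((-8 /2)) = -298047 /16384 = -18.19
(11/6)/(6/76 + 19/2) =209/1092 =0.19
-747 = -747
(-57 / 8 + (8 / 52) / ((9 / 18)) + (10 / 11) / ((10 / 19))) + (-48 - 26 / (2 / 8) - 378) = -612143 / 1144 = -535.09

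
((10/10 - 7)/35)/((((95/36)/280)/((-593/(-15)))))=-341568/475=-719.09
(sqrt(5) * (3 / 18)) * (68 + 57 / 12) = 97 * sqrt(5) / 8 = 27.11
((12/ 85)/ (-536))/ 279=-1/ 1059270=-0.00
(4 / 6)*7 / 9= 14 / 27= 0.52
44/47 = 0.94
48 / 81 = 16 / 27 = 0.59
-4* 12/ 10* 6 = -144/ 5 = -28.80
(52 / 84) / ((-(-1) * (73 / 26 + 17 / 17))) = 338 / 2079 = 0.16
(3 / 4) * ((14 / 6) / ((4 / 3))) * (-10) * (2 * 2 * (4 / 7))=-30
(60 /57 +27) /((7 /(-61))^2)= 1983293 /931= 2130.28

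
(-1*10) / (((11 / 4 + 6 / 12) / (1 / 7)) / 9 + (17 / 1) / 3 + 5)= -72 / 95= -0.76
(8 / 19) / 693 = 8 / 13167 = 0.00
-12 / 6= -2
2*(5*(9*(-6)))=-540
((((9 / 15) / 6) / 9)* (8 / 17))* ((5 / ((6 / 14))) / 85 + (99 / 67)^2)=2125096 / 175138335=0.01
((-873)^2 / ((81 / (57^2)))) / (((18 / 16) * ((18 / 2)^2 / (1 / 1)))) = 335471.51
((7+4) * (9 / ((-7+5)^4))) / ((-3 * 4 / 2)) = -33 / 32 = -1.03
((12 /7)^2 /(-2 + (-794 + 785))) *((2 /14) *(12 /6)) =-288 /3773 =-0.08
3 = 3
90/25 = 18/5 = 3.60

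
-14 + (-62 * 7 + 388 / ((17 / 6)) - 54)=-6206 / 17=-365.06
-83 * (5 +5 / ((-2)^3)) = -2905 / 8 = -363.12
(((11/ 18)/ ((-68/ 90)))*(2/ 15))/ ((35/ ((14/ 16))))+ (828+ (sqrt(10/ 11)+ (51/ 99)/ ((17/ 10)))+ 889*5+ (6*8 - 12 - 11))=sqrt(110)/ 11+ 79262573/ 14960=5299.25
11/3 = 3.67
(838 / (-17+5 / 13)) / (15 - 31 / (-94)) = -256009 / 77814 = -3.29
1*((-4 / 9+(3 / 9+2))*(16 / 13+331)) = 73423 / 117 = 627.55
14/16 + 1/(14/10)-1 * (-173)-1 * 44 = 7313/56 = 130.59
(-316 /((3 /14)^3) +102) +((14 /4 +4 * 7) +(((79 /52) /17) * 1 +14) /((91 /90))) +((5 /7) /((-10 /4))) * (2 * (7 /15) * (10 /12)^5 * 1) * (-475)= -3743416305787 /117287352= -31916.62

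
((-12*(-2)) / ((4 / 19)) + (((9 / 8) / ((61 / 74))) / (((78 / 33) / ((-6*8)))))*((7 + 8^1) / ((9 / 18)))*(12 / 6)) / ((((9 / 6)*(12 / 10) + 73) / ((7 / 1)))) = -21494865 / 148291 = -144.95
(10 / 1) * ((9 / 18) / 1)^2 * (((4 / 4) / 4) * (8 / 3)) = 5 / 3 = 1.67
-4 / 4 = -1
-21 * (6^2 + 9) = -945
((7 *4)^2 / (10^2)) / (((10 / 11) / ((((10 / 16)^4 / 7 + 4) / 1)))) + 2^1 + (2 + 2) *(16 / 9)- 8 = 82471909 / 2304000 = 35.80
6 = 6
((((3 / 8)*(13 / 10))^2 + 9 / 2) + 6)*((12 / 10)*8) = 206163 / 2000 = 103.08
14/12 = 7/6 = 1.17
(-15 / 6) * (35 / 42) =-2.08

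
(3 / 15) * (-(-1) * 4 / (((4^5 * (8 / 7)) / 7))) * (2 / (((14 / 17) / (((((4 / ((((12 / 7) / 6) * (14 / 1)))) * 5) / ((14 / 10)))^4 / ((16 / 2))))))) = 1328125 / 5619712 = 0.24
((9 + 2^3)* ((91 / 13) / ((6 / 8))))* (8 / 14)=272 / 3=90.67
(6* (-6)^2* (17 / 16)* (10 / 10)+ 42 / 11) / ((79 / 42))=124.04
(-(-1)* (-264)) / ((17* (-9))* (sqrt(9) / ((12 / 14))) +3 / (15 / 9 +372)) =17936 / 36381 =0.49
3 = 3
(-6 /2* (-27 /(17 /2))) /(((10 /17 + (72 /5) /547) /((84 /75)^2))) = 4962384 /255125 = 19.45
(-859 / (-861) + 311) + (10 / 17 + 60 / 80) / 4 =73145711 / 234192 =312.33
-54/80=-27/40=-0.68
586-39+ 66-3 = 610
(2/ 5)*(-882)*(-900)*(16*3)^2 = 731566080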